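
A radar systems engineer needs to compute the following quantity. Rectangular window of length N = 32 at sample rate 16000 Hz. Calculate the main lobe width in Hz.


Main lobe width for a rectangular window:
Width = 2 * fs / N
      = 2 * 16000 / 32
      = 32000 / 32
      = 1000.0 Hz

1000.0 Hz


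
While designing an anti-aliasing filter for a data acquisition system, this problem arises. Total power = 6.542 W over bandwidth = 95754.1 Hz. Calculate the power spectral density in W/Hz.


Power spectral density:
PSD = P / BW
    = 6.542 / 95754.1
    = 6.832e-05 W/Hz

6.832e-05 W/Hz


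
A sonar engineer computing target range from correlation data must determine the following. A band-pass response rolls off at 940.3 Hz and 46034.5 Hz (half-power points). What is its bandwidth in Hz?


Bandwidth is the difference of -3dB frequencies:
BW = f_high - f_low
   = 46034.5 - 940.3
   = 45094.2 Hz

45094.2 Hz


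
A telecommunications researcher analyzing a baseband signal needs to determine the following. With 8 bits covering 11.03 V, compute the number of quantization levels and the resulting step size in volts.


Step 1 — number of quantization levels:
L = 2^N = 2^8 = 256

Step 2 — LSB step size:
delta = Vfs / L
      = 11.03 / 256
      = 0.04308594 V

Levels = 256; step size = 0.04308594 V


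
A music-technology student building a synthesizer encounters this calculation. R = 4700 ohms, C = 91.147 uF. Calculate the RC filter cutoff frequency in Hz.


Cutoff frequency of a first-order RC filter:
fc = 1 / (2 * pi * R * C)
C = 91.147 uF = 9.1147e-05 F
fc = 1 / (2 * pi * 4700 * 9.1147e-05)
   = 1 / 2.6916594086094
   = 0.371518 Hz

0.371518 Hz


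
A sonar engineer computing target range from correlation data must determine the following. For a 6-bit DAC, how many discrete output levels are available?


Number of quantization levels = 2^N
= 2^6
= 64

64


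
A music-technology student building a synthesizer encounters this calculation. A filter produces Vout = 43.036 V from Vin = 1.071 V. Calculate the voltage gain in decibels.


Voltage gain in dB:
G = 20 * log10(Vout / Vin)
  = 20 * log10(43.036 / 1.071)
  = 20 * log10(40.183007)
  = 20 * 1.604042
  = 32.08 dB

32.08 dB


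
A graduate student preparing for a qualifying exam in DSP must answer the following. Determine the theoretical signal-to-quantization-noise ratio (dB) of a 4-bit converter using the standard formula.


Theoretical SNR for a full-scale sinusoid:
SNR = 6.02 * N + 1.76
    = 6.02 * 4 + 1.76
    = 24.08 + 1.76
    = 25.84 dB

25.84 dB


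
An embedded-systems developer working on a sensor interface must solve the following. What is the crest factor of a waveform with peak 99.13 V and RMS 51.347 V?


Crest factor is the ratio of peak to RMS:
CF = V_peak / V_rms
   = 99.13 / 51.347
   = 1.9306

1.9306


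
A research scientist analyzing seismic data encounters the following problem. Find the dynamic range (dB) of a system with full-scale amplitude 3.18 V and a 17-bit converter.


Dynamic range from full-scale to LSB:
V_min = V_max / 2^bits = 3.18 / 2^17
DR = 20 * log10(V_max / V_min)
   = 20 * log10(2^17)
   = 20 * 17 * log10(2)
   = 102.35 dB

102.35 dB


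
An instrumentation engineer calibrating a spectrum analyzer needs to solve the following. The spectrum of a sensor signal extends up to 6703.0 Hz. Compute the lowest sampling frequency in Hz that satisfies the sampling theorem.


The Nyquist rate is twice the maximum frequency component.
fs_min = 2 * fmax
      = 2 * 6703.0
      = 13406.0 Hz

13406.0


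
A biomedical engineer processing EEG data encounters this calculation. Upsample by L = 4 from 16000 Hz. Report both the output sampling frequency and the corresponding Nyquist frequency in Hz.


Step 1 — output sample rate after interpolation by L:
fs_out = L * fs_in = 4 * 16000 = 64000 Hz

Step 2 — Nyquist frequency of the output stream:
f_Nyq = fs_out / 2 = 64000 / 2 = 32000.0 Hz

fs_out = 64000 Hz; f_Nyquist = 32000.0 Hz


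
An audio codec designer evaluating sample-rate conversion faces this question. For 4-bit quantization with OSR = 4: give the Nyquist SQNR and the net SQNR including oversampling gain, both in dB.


Step 1 — baseline SQNR at Nyquist:
SQNR_base = 6.02*N + 1.76
          = 6.02*4 + 1.76
          = 25.84 dB

Step 2 — oversampling processing gain:
G = 10*log10(OSR) = 10*log10(4) = 6.02 dB

Step 3 — total:
SQNR_total = 25.84 + 6.02 = 31.86 dB

Base SQNR = 25.84 dB; oversampled SQNR = 31.86 dB


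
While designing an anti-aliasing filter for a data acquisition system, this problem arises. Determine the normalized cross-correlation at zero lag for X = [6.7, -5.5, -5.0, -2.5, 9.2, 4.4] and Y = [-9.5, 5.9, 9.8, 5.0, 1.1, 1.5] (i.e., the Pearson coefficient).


Pearson correlation coefficient (population):
r = cov(X,Y) / (std(X) * std(Y))
Mean X = 1.2167, Mean Y = 2.3
Cov(X,Y) = -26.278333
Std(X) = 5.795233, Std(Y) = 6.025225
r = -0.7526

-0.7526


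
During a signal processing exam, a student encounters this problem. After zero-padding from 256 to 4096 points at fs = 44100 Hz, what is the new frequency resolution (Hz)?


Frequency resolution after zero-padding:
N_padded = 256 * 16 = 4096
df = fs / N_padded
   = 44100 / 4096
   = 10.7666 Hz

10.7666 Hz


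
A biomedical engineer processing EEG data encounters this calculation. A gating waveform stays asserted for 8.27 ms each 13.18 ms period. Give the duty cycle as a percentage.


Duty cycle as a percentage:
DC = (t_on / T) * 100
   = (8.27 / 13.18) * 100
   = 0.627466 * 100
   = 62.75 %

62.75 %


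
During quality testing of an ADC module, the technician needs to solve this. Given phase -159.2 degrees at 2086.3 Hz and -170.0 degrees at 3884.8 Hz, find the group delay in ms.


Group delay from phase difference:
tau = -d(phi)/d(omega)
d(phi) = -10.8 deg = -0.188496 rad
d(omega) = 2*pi*(3884.8 - 2086.3) = 11300.3088 rad/s
tau = -(-0.188496) / 11300.3088
    = 0.0167 ms

0.0167 ms


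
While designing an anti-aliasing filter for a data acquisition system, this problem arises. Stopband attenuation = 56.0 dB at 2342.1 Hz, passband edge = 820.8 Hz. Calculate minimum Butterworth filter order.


Butterworth filter order formula:
n = log10(10^(A/10) - 1) / (2 * log10(f_stop/f_pass))
10^(56.0/10) - 1 = 398106.1706
f_stop/f_pass = 2342.1 / 820.8 = 2.8534
n = 6.1489 -> ceil = 7

7


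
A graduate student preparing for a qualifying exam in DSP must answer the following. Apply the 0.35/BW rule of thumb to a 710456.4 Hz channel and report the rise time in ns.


Rise time from bandwidth relationship:
tr = 0.35 / BW
   = 0.35 / 710456.4
   = 4.926410685e-07 s
   = 492.6411 ns

492.6411 ns


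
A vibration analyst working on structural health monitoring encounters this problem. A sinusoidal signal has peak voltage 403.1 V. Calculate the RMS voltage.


RMS voltage for a sinusoidal waveform:
V_rms = V_peak / sqrt(2)
      = 403.1 / 1.414214
      = 285.035 V

285.035 V


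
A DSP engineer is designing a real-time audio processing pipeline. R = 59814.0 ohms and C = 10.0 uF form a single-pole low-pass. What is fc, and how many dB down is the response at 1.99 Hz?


Step 1 — cutoff frequency:
fc = 1 / (2*pi*R*C)
C = 10.0 uF = 1e-05 F
fc = 1 / (2*pi*59814.0*1e-05)
   = 0.266083 Hz

Step 2 — magnitude at f = 1.99 Hz:
|H(f)| = 1 / sqrt(1 + (f/fc)^2)
f/fc = 1.99 / 0.266083 = 7.478869
|H| = 1 / sqrt(1 + 55.933482) = 0.1325306
|H|_dB = 20*log10(0.1325306) = -17.55 dB

fc = 0.266083 Hz; |H(1.99 Hz)| = -17.55 dB


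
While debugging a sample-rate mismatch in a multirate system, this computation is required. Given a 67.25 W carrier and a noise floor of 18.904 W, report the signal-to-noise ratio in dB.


SNR in decibels:
SNR = 10 * log10(Ps / Pn)
    = 10 * log10(67.25 / 18.904)
    = 10 * log10(3.5574)
    = 10 * 0.5511
    = 5.51 dB

5.51 dB


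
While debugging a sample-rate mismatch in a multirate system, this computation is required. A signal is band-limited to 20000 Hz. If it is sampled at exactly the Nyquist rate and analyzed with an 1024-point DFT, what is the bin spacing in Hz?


Step 1 — Nyquist sampling rate:
fs = 2 * fmax = 2 * 20000 = 40000 Hz

Step 2 — DFT bin spacing:
df = fs / N = 40000 / 1024 = 39.0625 Hz

39.0625 Hz


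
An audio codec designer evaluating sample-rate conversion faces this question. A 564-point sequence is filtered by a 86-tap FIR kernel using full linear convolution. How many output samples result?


Linear convolution output length:
L = N + M - 1
  = 564 + 86 - 1
  = 649 samples

649


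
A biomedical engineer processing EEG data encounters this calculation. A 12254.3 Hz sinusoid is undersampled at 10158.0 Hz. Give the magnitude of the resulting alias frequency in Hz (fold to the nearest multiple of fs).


Compute the nearest integer multiple of fs to the signal:
n = round(12254.3 / 10158.0) = 1
f_alias = |12254.3 - 1 * 10158.0|
        = |12254.3 - 10158.0|
        = 2096.3 Hz

2096.3


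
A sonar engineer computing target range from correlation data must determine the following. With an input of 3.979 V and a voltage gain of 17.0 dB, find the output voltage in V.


Output voltage from dB gain:
V_out = V_in * 10^(gain_dB / 20)
      = 3.979 * 10^(17.0 / 20)
      = 3.979 * 7.079458
      = 28.1692 V

28.1692 V


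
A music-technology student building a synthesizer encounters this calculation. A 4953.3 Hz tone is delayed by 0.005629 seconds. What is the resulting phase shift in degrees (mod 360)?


Phase shift from frequency and time delay:
phi = 360 * f * t_delay
    = 360 * 4953.3 * 0.005629
    = 10037.57 degrees
    mod 360 = 317.57 degrees

317.57 degrees


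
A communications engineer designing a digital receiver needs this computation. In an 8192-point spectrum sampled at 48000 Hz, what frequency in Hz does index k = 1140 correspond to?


Frequency of DFT bin k:
f_k = k * fs / N
    = 1140 * 48000 / 8192
    = 54720000 / 8192
    = 6679.688 Hz

6679.688 Hz


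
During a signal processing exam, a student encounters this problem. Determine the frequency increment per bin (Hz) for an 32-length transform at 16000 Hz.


DFT frequency resolution:
df = fs / N
   = 16000 / 32
   = 500.0 Hz

500.0 Hz


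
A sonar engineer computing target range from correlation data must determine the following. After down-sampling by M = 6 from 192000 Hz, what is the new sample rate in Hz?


Decimation reduces the sample rate:
fs_out = fs_in / M
       = 192000 / 6
       = 32000.0 Hz

32000.0 Hz


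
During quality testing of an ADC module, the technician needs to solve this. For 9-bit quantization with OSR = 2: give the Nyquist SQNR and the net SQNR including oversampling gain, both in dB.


Step 1 — baseline SQNR at Nyquist:
SQNR_base = 6.02*N + 1.76
          = 6.02*9 + 1.76
          = 55.94 dB

Step 2 — oversampling processing gain:
G = 10*log10(OSR) = 10*log10(2) = 3.01 dB

Step 3 — total:
SQNR_total = 55.94 + 3.01 = 58.95 dB

Base SQNR = 55.94 dB; oversampled SQNR = 58.95 dB


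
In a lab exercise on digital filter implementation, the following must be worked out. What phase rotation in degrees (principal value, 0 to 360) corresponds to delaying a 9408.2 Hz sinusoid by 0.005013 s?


Phase shift from frequency and time delay:
phi = 360 * f * t_delay
    = 360 * 9408.2 * 0.005013
    = 16978.79 degrees
    mod 360 = 58.79 degrees

58.79 degrees


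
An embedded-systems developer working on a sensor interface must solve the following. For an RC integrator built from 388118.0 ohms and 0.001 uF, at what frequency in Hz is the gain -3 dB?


Cutoff frequency of a first-order RC filter:
fc = 1 / (2 * pi * R * C)
C = 0.001 uF = 1e-09 F
fc = 1 / (2 * pi * 388118.0 * 1e-09)
   = 1 / 0.0024386173150519
   = 410.068441 Hz

410.068441 Hz


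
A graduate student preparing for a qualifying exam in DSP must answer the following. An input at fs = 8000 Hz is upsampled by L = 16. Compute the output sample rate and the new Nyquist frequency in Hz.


Step 1 — output sample rate after interpolation by L:
fs_out = L * fs_in = 16 * 8000 = 128000 Hz

Step 2 — Nyquist frequency of the output stream:
f_Nyq = fs_out / 2 = 128000 / 2 = 64000.0 Hz

fs_out = 128000 Hz; f_Nyquist = 64000.0 Hz


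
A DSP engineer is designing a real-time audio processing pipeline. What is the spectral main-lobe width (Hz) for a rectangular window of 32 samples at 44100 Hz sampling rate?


Main lobe width for a rectangular window:
Width = 2 * fs / N
      = 2 * 44100 / 32
      = 88200 / 32
      = 2756.25 Hz

2756.25 Hz


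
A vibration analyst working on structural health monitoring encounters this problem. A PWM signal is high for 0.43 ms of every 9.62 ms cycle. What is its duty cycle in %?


Duty cycle as a percentage:
DC = (t_on / T) * 100
   = (0.43 / 9.62) * 100
   = 0.044699 * 100
   = 4.47 %

4.47 %


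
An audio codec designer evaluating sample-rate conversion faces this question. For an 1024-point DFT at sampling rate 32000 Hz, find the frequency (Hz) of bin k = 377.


Frequency of DFT bin k:
f_k = k * fs / N
    = 377 * 32000 / 1024
    = 12064000 / 1024
    = 11781.25 Hz

11781.25 Hz


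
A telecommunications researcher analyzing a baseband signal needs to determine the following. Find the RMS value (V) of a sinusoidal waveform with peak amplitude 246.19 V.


RMS voltage for a sinusoidal waveform:
V_rms = V_peak / sqrt(2)
      = 246.19 / 1.414214
      = 174.083 V

174.083 V


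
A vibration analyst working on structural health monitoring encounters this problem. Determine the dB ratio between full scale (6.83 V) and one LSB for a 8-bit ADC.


Dynamic range from full-scale to LSB:
V_min = V_max / 2^bits = 6.83 / 2^8
DR = 20 * log10(V_max / V_min)
   = 20 * log10(2^8)
   = 20 * 8 * log10(2)
   = 48.16 dB

48.16 dB


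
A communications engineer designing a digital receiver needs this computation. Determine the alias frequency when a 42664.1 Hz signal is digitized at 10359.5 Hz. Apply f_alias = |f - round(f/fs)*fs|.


Compute the nearest integer multiple of fs to the signal:
n = round(42664.1 / 10359.5) = 4
f_alias = |42664.1 - 4 * 10359.5|
        = |42664.1 - 41438.0|
        = 1226.1 Hz

1226.1


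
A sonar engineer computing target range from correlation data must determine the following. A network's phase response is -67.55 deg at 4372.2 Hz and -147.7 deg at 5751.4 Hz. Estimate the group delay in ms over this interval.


Group delay from phase difference:
tau = -d(phi)/d(omega)
d(phi) = -80.15 deg = -1.398881 rad
d(omega) = 2*pi*(5751.4 - 4372.2) = 8665.7692 rad/s
tau = -(-1.398881) / 8665.7692
    = 0.1614 ms

0.1614 ms


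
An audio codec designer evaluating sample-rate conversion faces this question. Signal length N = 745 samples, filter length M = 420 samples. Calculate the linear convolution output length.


Linear convolution output length:
L = N + M - 1
  = 745 + 420 - 1
  = 1164 samples

1164


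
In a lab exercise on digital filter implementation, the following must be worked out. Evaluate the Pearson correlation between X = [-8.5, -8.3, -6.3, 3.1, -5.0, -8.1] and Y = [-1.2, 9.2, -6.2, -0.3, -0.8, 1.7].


Pearson correlation coefficient (population):
r = cov(X,Y) / (std(X) * std(Y))
Mean X = -5.5167, Mean Y = 0.4
Cov(X,Y) = -4.093333
Std(X) = 4.050686, Std(Y) = 4.603984
r = -0.2195

-0.2195


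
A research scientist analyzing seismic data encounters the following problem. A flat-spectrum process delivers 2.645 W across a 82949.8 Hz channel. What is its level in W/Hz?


Power spectral density:
PSD = P / BW
    = 2.645 / 82949.8
    = 3.189e-05 W/Hz

3.189e-05 W/Hz


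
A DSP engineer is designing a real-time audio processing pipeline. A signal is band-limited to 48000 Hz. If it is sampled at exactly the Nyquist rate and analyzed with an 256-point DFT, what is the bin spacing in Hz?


Step 1 — Nyquist sampling rate:
fs = 2 * fmax = 2 * 48000 = 96000 Hz

Step 2 — DFT bin spacing:
df = fs / N = 96000 / 256 = 375.0 Hz

375.0 Hz


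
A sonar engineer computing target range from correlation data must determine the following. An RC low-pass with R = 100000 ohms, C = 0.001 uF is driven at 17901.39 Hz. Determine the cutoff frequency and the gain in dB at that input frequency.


Step 1 — cutoff frequency:
fc = 1 / (2*pi*R*C)
C = 0.001 uF = 1e-09 F
fc = 1 / (2*pi*100000*1e-09)
   = 1591.549 Hz

Step 2 — magnitude at f = 17901.39 Hz:
|H(f)| = 1 / sqrt(1 + (f/fc)^2)
f/fc = 17901.39 / 1591.549 = 11.247778
|H| = 1 / sqrt(1 + 126.51251) = 0.0885571
|H|_dB = 20*log10(0.0885571) = -21.06 dB

fc = 1591.549 Hz; |H(17901.39 Hz)| = -21.06 dB


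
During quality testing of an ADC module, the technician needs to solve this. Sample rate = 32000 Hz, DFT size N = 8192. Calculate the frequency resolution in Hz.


DFT frequency resolution:
df = fs / N
   = 32000 / 8192
   = 3.9062 Hz

3.9062 Hz


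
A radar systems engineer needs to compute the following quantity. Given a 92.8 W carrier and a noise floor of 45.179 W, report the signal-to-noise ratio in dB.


SNR in decibels:
SNR = 10 * log10(Ps / Pn)
    = 10 * log10(92.8 / 45.179)
    = 10 * log10(2.0541)
    = 10 * 0.3126
    = 3.13 dB

3.13 dB


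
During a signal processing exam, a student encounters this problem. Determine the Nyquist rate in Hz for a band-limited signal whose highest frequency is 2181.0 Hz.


The Nyquist rate is twice the maximum frequency component.
fs_min = 2 * fmax
      = 2 * 2181.0
      = 4362.0 Hz

4362.0


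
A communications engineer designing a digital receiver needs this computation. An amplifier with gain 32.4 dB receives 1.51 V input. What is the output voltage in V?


Output voltage from dB gain:
V_out = V_in * 10^(gain_dB / 20)
      = 1.51 * 10^(32.4 / 20)
      = 1.51 * 41.686938
      = 62.9473 V

62.9473 V


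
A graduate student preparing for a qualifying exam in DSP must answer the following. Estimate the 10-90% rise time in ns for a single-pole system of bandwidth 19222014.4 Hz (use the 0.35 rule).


Rise time from bandwidth relationship:
tr = 0.35 / BW
   = 0.35 / 19222014.4
   = 1.820828935e-08 s
   = 18.2083 ns

18.2083 ns


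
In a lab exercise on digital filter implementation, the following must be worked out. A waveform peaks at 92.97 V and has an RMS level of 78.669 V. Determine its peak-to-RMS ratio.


Crest factor is the ratio of peak to RMS:
CF = V_peak / V_rms
   = 92.97 / 78.669
   = 1.1818

1.1818


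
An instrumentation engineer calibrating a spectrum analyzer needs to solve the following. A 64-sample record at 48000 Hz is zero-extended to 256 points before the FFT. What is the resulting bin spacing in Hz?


Frequency resolution after zero-padding:
N_padded = 64 * 4 = 256
df = fs / N_padded
   = 48000 / 256
   = 187.5 Hz

187.5 Hz


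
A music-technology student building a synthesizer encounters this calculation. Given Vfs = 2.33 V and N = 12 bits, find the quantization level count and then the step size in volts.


Step 1 — number of quantization levels:
L = 2^N = 2^12 = 4096

Step 2 — LSB step size:
delta = Vfs / L
      = 2.33 / 4096
      = 0.00056885 V

Levels = 4096; step size = 0.00056885 V


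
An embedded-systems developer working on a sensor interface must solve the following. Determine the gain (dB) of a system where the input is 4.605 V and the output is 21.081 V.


Voltage gain in dB:
G = 20 * log10(Vout / Vin)
  = 20 * log10(21.081 / 4.605)
  = 20 * log10(4.57785)
  = 20 * 0.660662
  = 13.21 dB

13.21 dB


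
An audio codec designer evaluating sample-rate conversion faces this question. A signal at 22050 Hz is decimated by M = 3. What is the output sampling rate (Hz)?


Decimation reduces the sample rate:
fs_out = fs_in / M
       = 22050 / 3
       = 7350.0 Hz

7350.0 Hz


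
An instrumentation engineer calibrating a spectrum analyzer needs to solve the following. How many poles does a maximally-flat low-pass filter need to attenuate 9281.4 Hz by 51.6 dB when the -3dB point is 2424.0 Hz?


Butterworth filter order formula:
n = log10(10^(A/10) - 1) / (2 * log10(f_stop/f_pass))
10^(51.6/10) - 1 = 144542.9771
f_stop/f_pass = 9281.4 / 2424.0 = 3.829
n = 4.4248 -> ceil = 5

5


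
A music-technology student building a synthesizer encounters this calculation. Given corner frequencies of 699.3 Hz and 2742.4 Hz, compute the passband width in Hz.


Bandwidth is the difference of -3dB frequencies:
BW = f_high - f_low
   = 2742.4 - 699.3
   = 2043.1 Hz

2043.1 Hz


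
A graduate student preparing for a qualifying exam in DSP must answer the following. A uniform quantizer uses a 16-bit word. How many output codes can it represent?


Number of quantization levels = 2^N
= 2^16
= 65536

65536


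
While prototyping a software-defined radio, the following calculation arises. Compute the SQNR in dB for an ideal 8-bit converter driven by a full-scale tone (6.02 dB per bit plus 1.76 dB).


Theoretical SNR for a full-scale sinusoid:
SNR = 6.02 * N + 1.76
    = 6.02 * 8 + 1.76
    = 48.16 + 1.76
    = 49.92 dB

49.92 dB


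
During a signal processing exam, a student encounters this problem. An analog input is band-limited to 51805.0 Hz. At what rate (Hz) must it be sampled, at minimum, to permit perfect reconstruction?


The Nyquist rate is twice the maximum frequency component.
fs_min = 2 * fmax
      = 2 * 51805.0
      = 103610.0 Hz

103610.0


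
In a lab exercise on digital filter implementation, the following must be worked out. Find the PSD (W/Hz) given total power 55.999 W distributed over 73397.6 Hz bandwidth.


Power spectral density:
PSD = P / BW
    = 55.999 / 73397.6
    = 0.00076295 W/Hz

0.00076295 W/Hz


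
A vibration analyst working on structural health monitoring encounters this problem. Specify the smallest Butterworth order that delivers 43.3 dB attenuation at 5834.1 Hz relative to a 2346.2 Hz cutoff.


Butterworth filter order formula:
n = log10(10^(A/10) - 1) / (2 * log10(f_stop/f_pass))
10^(43.3/10) - 1 = 21378.6209
f_stop/f_pass = 5834.1 / 2346.2 = 2.4866
n = 5.4726 -> ceil = 6

6


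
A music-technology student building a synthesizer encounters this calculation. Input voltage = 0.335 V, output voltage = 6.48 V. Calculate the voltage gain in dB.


Voltage gain in dB:
G = 20 * log10(Vout / Vin)
  = 20 * log10(6.48 / 0.335)
  = 20 * log10(19.343284)
  = 20 * 1.28653
  = 25.73 dB

25.73 dB


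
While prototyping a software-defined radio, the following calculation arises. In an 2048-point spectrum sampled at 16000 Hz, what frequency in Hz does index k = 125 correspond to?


Frequency of DFT bin k:
f_k = k * fs / N
    = 125 * 16000 / 2048
    = 2000000 / 2048
    = 976.562 Hz

976.562 Hz


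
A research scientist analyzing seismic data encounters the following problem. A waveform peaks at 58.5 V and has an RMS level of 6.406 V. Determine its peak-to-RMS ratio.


Crest factor is the ratio of peak to RMS:
CF = V_peak / V_rms
   = 58.5 / 6.406
   = 9.1321

9.1321


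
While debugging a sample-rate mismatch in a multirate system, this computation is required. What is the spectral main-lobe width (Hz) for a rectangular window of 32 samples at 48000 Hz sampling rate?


Main lobe width for a rectangular window:
Width = 2 * fs / N
      = 2 * 48000 / 32
      = 96000 / 32
      = 3000.0 Hz

3000.0 Hz


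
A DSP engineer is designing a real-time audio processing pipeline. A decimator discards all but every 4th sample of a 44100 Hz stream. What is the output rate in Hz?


Decimation reduces the sample rate:
fs_out = fs_in / M
       = 44100 / 4
       = 11025.0 Hz

11025.0 Hz


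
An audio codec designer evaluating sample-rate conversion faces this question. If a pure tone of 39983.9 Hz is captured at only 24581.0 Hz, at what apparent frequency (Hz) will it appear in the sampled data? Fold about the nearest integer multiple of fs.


Compute the nearest integer multiple of fs to the signal:
n = round(39983.9 / 24581.0) = 2
f_alias = |39983.9 - 2 * 24581.0|
        = |39983.9 - 49162.0|
        = 9178.1 Hz

9178.1


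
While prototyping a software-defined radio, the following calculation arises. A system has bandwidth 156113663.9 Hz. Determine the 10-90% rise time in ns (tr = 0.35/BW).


Rise time from bandwidth relationship:
tr = 0.35 / BW
   = 0.35 / 156113663.9
   = 2.241956221e-09 s
   = 2.242 ns

2.242 ns


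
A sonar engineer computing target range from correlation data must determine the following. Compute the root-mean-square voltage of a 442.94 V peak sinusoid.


RMS voltage for a sinusoidal waveform:
V_rms = V_peak / sqrt(2)
      = 442.94 / 1.414214
      = 313.206 V

313.206 V


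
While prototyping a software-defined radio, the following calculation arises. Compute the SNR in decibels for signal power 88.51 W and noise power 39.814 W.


SNR in decibels:
SNR = 10 * log10(Ps / Pn)
    = 10 * log10(88.51 / 39.814)
    = 10 * log10(2.2231)
    = 10 * 0.347
    = 3.47 dB

3.47 dB


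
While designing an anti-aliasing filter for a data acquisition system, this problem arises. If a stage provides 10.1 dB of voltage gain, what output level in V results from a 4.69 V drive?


Output voltage from dB gain:
V_out = V_in * 10^(gain_dB / 20)
      = 4.69 * 10^(10.1 / 20)
      = 4.69 * 3.198895
      = 15.0028 V

15.0028 V


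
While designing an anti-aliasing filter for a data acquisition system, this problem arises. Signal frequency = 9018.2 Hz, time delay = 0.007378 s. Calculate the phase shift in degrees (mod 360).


Phase shift from frequency and time delay:
phi = 360 * f * t_delay
    = 360 * 9018.2 * 0.007378
    = 23953.06 degrees
    mod 360 = 193.06 degrees

193.06 degrees


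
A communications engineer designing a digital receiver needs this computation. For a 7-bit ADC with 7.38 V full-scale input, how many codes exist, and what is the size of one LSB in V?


Step 1 — number of quantization levels:
L = 2^N = 2^7 = 128

Step 2 — LSB step size:
delta = Vfs / L
      = 7.38 / 128
      = 0.05765625 V

Levels = 128; step size = 0.05765625 V


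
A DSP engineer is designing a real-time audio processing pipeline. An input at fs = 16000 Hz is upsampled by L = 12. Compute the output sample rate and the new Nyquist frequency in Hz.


Step 1 — output sample rate after interpolation by L:
fs_out = L * fs_in = 12 * 16000 = 192000 Hz

Step 2 — Nyquist frequency of the output stream:
f_Nyq = fs_out / 2 = 192000 / 2 = 96000.0 Hz

fs_out = 192000 Hz; f_Nyquist = 96000.0 Hz


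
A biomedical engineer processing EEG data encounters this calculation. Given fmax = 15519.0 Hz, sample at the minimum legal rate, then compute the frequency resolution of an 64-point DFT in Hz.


Step 1 — Nyquist sampling rate:
fs = 2 * fmax = 2 * 15519.0 = 31038.0 Hz

Step 2 — DFT bin spacing:
df = fs / N = 31038.0 / 64 = 484.9688 Hz

484.9688 Hz


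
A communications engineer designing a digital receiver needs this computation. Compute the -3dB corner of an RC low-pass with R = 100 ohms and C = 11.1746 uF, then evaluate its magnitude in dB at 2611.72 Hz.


Step 1 — cutoff frequency:
fc = 1 / (2*pi*R*C)
C = 11.1746 uF = 1.11746e-05 F
fc = 1 / (2*pi*100*1.11746e-05)
   = 142.426 Hz

Step 2 — magnitude at f = 2611.72 Hz:
|H(f)| = 1 / sqrt(1 + (f/fc)^2)
f/fc = 2611.72 / 142.426 = 18.337382
|H| = 1 / sqrt(1 + 336.259579) = 0.0544525
|H|_dB = 20*log10(0.0544525) = -25.28 dB

fc = 142.426 Hz; |H(2611.72 Hz)| = -25.28 dB


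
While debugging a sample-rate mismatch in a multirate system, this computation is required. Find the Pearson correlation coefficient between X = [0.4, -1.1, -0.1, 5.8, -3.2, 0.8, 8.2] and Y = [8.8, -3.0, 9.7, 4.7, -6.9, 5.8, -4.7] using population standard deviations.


Pearson correlation coefficient (population):
r = cov(X,Y) / (std(X) * std(Y))
Mean X = 1.5429, Mean Y = 2.0571
Cov(X,Y) = -0.132449
Std(X) = 3.712472, Std(Y) = 6.283051
r = -0.0057

-0.0057


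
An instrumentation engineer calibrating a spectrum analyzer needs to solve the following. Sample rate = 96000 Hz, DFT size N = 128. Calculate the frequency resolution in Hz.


DFT frequency resolution:
df = fs / N
   = 96000 / 128
   = 750.0 Hz

750.0 Hz


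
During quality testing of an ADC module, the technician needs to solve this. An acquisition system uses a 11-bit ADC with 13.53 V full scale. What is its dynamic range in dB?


Dynamic range from full-scale to LSB:
V_min = V_max / 2^bits = 13.53 / 2^11
DR = 20 * log10(V_max / V_min)
   = 20 * log10(2^11)
   = 20 * 11 * log10(2)
   = 66.23 dB

66.23 dB


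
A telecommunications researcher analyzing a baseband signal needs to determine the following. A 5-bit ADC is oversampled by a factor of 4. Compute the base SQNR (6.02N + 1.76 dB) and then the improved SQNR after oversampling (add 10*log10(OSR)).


Step 1 — baseline SQNR at Nyquist:
SQNR_base = 6.02*N + 1.76
          = 6.02*5 + 1.76
          = 31.86 dB

Step 2 — oversampling processing gain:
G = 10*log10(OSR) = 10*log10(4) = 6.02 dB

Step 3 — total:
SQNR_total = 31.86 + 6.02 = 37.88 dB

Base SQNR = 31.86 dB; oversampled SQNR = 37.88 dB


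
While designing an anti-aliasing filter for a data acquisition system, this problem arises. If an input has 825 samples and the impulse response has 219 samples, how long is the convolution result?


Linear convolution output length:
L = N + M - 1
  = 825 + 219 - 1
  = 1043 samples

1043


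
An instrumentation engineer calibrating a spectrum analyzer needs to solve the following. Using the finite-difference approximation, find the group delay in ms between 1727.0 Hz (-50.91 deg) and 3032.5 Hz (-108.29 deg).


Group delay from phase difference:
tau = -d(phi)/d(omega)
d(phi) = -57.38 deg = -1.00147 rad
d(omega) = 2*pi*(3032.5 - 1727.0) = 8202.6984 rad/s
tau = -(-1.00147) / 8202.6984
    = 0.1221 ms

0.1221 ms


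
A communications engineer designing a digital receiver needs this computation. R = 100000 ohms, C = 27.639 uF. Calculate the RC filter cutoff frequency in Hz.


Cutoff frequency of a first-order RC filter:
fc = 1 / (2 * pi * R * C)
C = 27.639 uF = 2.7639e-05 F
fc = 1 / (2 * pi * 100000 * 2.7639e-05)
   = 1 / 17.366095870514
   = 0.057583 Hz

0.057583 Hz


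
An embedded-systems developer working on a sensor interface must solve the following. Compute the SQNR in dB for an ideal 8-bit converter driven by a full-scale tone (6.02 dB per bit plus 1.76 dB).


Theoretical SNR for a full-scale sinusoid:
SNR = 6.02 * N + 1.76
    = 6.02 * 8 + 1.76
    = 48.16 + 1.76
    = 49.92 dB

49.92 dB


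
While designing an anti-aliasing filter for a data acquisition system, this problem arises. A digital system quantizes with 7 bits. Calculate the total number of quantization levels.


Number of quantization levels = 2^N
= 2^7
= 128

128


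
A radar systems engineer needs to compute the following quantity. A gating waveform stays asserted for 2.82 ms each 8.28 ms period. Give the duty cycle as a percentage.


Duty cycle as a percentage:
DC = (t_on / T) * 100
   = (2.82 / 8.28) * 100
   = 0.34058 * 100
   = 34.06 %

34.06 %


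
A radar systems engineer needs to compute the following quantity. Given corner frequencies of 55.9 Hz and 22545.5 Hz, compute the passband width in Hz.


Bandwidth is the difference of -3dB frequencies:
BW = f_high - f_low
   = 22545.5 - 55.9
   = 22489.6 Hz

22489.6 Hz


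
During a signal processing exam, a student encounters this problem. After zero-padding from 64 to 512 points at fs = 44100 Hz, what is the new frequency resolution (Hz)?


Frequency resolution after zero-padding:
N_padded = 64 * 8 = 512
df = fs / N_padded
   = 44100 / 512
   = 86.1328 Hz

86.1328 Hz


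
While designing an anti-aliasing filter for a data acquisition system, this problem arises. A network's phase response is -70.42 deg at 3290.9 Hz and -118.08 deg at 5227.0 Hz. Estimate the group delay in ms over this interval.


Group delay from phase difference:
tau = -d(phi)/d(omega)
d(phi) = -47.66 deg = -0.831824 rad
d(omega) = 2*pi*(5227.0 - 3290.9) = 12164.8751 rad/s
tau = -(-0.831824) / 12164.8751
    = 0.0684 ms

0.0684 ms


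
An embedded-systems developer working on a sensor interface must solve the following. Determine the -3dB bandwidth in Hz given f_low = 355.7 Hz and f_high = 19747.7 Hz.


Bandwidth is the difference of -3dB frequencies:
BW = f_high - f_low
   = 19747.7 - 355.7
   = 19392.0 Hz

19392.0 Hz


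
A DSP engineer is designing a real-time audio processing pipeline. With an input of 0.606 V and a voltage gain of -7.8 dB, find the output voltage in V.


Output voltage from dB gain:
V_out = V_in * 10^(gain_dB / 20)
      = 0.606 * 10^(-7.8 / 20)
      = 0.606 * 0.40738
      = 0.2469 V

0.2469 V


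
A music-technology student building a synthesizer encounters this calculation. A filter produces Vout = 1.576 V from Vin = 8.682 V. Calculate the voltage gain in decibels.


Voltage gain in dB:
G = 20 * log10(Vout / Vin)
  = 20 * log10(1.576 / 8.682)
  = 20 * log10(0.181525)
  = 20 * -0.741064
  = -14.82 dB

-14.82 dB


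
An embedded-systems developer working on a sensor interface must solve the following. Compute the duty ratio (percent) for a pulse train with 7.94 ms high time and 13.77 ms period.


Duty cycle as a percentage:
DC = (t_on / T) * 100
   = (7.94 / 13.77) * 100
   = 0.576616 * 100
   = 57.66 %

57.66 %


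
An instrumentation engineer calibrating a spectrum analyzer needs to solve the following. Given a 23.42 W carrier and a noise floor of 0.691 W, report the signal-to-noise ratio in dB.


SNR in decibels:
SNR = 10 * log10(Ps / Pn)
    = 10 * log10(23.42 / 0.691)
    = 10 * log10(33.8929)
    = 10 * 1.5301
    = 15.3 dB

15.3 dB


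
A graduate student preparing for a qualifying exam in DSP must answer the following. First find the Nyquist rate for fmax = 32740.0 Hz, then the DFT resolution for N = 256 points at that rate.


Step 1 — Nyquist sampling rate:
fs = 2 * fmax = 2 * 32740.0 = 65480.0 Hz

Step 2 — DFT bin spacing:
df = fs / N = 65480.0 / 256 = 255.7812 Hz

255.7812 Hz


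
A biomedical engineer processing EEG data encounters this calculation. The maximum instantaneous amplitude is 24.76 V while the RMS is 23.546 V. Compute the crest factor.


Crest factor is the ratio of peak to RMS:
CF = V_peak / V_rms
   = 24.76 / 23.546
   = 1.0516

1.0516


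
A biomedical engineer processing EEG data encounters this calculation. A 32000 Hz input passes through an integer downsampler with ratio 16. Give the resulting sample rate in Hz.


Decimation reduces the sample rate:
fs_out = fs_in / M
       = 32000 / 16
       = 2000.0 Hz

2000.0 Hz


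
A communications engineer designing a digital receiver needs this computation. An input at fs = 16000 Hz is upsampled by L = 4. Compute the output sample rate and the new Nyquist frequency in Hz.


Step 1 — output sample rate after interpolation by L:
fs_out = L * fs_in = 4 * 16000 = 64000 Hz

Step 2 — Nyquist frequency of the output stream:
f_Nyq = fs_out / 2 = 64000 / 2 = 32000.0 Hz

fs_out = 64000 Hz; f_Nyquist = 32000.0 Hz


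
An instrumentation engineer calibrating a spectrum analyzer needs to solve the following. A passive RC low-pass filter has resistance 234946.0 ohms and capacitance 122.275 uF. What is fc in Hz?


Cutoff frequency of a first-order RC filter:
fc = 1 / (2 * pi * R * C)
C = 122.275 uF = 0.000122275 F
fc = 1 / (2 * pi * 234946.0 * 0.000122275)
   = 1 / 180.50348667721
   = 0.00554 Hz

0.00554 Hz


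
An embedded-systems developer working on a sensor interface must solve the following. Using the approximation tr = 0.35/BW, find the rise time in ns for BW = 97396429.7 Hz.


Rise time from bandwidth relationship:
tr = 0.35 / BW
   = 0.35 / 97396429.7
   = 3.593560884e-09 s
   = 3.5936 ns

3.5936 ns


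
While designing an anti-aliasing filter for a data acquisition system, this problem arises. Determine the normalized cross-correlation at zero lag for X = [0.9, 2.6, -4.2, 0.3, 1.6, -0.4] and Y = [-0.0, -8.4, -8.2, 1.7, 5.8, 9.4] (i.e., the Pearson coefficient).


Pearson correlation coefficient (population):
r = cov(X,Y) / (std(X) * std(Y))
Mean X = 0.1333, Mean Y = 0.05
Cov(X,Y) = 3.098333
Std(X) = 2.156901, Std(Y) = 6.616583
r = 0.2171

0.2171


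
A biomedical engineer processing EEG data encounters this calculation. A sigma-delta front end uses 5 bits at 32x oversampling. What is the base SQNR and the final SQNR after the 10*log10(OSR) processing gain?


Step 1 — baseline SQNR at Nyquist:
SQNR_base = 6.02*N + 1.76
          = 6.02*5 + 1.76
          = 31.86 dB

Step 2 — oversampling processing gain:
G = 10*log10(OSR) = 10*log10(32) = 15.05 dB

Step 3 — total:
SQNR_total = 31.86 + 15.05 = 46.91 dB

Base SQNR = 31.86 dB; oversampled SQNR = 46.91 dB


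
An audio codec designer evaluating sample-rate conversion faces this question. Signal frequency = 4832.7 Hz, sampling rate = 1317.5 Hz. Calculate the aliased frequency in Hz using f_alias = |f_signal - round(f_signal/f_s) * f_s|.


Compute the nearest integer multiple of fs to the signal:
n = round(4832.7 / 1317.5) = 4
f_alias = |4832.7 - 4 * 1317.5|
        = |4832.7 - 5270.0|
        = 437.3 Hz

437.3


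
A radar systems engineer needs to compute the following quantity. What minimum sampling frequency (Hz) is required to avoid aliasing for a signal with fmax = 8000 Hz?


The Nyquist rate is twice the maximum frequency component.
fs_min = 2 * fmax
      = 2 * 8000
      = 16000 Hz

16000


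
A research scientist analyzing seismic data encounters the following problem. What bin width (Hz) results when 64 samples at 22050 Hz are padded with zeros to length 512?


Frequency resolution after zero-padding:
N_padded = 64 * 8 = 512
df = fs / N_padded
   = 22050 / 512
   = 43.0664 Hz

43.0664 Hz


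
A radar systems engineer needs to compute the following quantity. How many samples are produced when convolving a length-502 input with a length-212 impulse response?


Linear convolution output length:
L = N + M - 1
  = 502 + 212 - 1
  = 713 samples

713


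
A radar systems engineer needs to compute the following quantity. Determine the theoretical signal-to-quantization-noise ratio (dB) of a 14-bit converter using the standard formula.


Theoretical SNR for a full-scale sinusoid:
SNR = 6.02 * N + 1.76
    = 6.02 * 14 + 1.76
    = 84.28 + 1.76
    = 86.04 dB

86.04 dB


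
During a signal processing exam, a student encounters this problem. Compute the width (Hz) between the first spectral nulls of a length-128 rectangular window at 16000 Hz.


Main lobe width for a rectangular window:
Width = 2 * fs / N
      = 2 * 16000 / 128
      = 32000 / 128
      = 250.0 Hz

250.0 Hz


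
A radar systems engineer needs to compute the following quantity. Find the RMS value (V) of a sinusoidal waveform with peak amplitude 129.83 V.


RMS voltage for a sinusoidal waveform:
V_rms = V_peak / sqrt(2)
      = 129.83 / 1.414214
      = 91.804 V

91.804 V


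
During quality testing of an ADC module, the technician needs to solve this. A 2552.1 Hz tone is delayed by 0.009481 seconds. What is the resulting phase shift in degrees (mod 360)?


Phase shift from frequency and time delay:
phi = 360 * f * t_delay
    = 360 * 2552.1 * 0.009481
    = 8710.73 degrees
    mod 360 = 70.73 degrees

70.73 degrees


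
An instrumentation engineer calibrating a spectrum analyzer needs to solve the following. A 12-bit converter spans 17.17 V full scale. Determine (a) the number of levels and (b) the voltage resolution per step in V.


Step 1 — number of quantization levels:
L = 2^N = 2^12 = 4096

Step 2 — LSB step size:
delta = Vfs / L
      = 17.17 / 4096
      = 0.00419189 V

Levels = 4096; step size = 0.00419189 V


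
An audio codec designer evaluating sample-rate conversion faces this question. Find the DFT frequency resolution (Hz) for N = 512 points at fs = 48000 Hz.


DFT frequency resolution:
df = fs / N
   = 48000 / 512
   = 93.75 Hz

93.75 Hz
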